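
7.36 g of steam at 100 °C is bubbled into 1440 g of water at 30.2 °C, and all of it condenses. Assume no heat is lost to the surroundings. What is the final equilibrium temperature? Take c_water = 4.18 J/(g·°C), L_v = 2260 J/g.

Setting the total heat transfer to zero:
condense steam: −7.36·2260 = −16634; condensed water 100 °C→T: 30.76(T − 100); water warms: 1440·4.18·(T − 30.2) = 6019.2(T − 30.2)
6050 T = 16634 + 3076.5 + 181780 = 201490
T ≈ 33.30 °C (< 100 °C, so full condensation is consistent).

T_f ≈ 33.3 °C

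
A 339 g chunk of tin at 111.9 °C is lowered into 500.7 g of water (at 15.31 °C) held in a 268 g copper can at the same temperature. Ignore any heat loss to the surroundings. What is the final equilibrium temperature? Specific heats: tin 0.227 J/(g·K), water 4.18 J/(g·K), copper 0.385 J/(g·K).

Conservation of energy gives ΣQ = 0:
339·0.227·(T − 111.9) + 500.7·4.18·(T − 15.31) + 268·0.385·(T − 15.31) = 0
76.95(T − 111.9) + 2092.9(T − 15.31) + 103.18(T − 15.31) = 0
2273.1 T = 42233
T = 42233/2273.1 ≈ 18.58 °C

T_f ≈ 18.6 °C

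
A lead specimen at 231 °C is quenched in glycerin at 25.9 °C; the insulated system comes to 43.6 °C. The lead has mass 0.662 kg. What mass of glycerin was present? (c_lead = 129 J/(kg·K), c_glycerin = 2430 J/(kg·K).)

m ≈ 0.372 kg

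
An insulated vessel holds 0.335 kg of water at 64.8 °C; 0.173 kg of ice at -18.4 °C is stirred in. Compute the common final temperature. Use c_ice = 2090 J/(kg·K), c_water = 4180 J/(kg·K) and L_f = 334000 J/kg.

Energy balance with sensible and latent terms:
warm ice to 0 °C: 0.173·2090·(0 − (-18.4)) = 6652.9
  latent heat to melt: 0.173·334000 = 57782
  meltwater 0→T: 0.173·4180·T = 723.14 T
  water cools: 0.335·4180·(T − 64.8) = 1400.3(T − 64.8)
2123.4 T = 90739 − 64435 = 26305
T ≈ 12.39 °C (positive, so assuming full melt was valid).

T_f ≈ 12.4 °C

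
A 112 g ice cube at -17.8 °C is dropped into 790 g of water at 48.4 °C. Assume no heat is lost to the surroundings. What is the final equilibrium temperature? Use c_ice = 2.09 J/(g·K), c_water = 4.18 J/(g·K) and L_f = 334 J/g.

T_f ≈ 31.4 °C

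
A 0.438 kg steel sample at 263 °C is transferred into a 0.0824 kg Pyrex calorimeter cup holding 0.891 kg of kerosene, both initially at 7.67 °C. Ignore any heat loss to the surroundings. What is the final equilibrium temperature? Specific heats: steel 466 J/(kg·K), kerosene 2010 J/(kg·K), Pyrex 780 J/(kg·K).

Setting the total heat transfer to zero:
0.438*466*(T − 263) + 0.891*2010*(T − 7.67) + 0.0824*780*(T − 7.67) = 0
204.11(T − 263) + 1790.9(T − 7.67) + 64.27(T − 7.67) = 0
2059.3 T = 67910
T = 67910/2059.3 ≈ 32.98 °C

T_f ≈ 33.0 °C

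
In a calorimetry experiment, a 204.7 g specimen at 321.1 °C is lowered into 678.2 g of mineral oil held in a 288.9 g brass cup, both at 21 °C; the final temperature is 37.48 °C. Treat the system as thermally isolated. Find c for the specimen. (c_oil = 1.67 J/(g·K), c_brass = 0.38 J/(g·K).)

Net heat exchanged in the isolated system is zero:
204.7·c·(37.48 − 321.1) + 678.2·1.67·(37.48 − 21) + 288.9·0.38·(37.48 − 21) = 0
-58057 c = -20474
c = -20474/-58057 ≈ 0.3527 J/(g·K)

c ≈ 0.353 J/(g·K)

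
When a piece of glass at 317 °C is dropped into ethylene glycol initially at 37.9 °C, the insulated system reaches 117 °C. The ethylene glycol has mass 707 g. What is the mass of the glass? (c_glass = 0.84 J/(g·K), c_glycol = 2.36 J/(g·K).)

m ≈ 786 g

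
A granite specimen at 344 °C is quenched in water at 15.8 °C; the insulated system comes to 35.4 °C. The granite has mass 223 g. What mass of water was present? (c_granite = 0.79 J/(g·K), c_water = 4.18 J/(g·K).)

m ≈ 664 g

|Q_granite| = |Q_water|:
223×0.79×(344 − 35.4) = m×4.18×(35.4 − 15.8)
81.93 m = 54366  ⇒  m ≈ 663.6 g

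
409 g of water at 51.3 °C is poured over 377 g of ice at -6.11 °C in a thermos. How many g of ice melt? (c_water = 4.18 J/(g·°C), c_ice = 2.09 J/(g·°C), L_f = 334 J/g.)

m_melted ≈ 248 g

Heat available from the water dropping to 0 °C: 409·4.18·51.3 = 87704 J.
Warming the ice to 0 °C takes 377·2.09·6.11 = 4814.3 J, leaving 82889 J for melting.
Fully melting the ice requires m_ice L_f = 377·334 = 125918 J.
That's not enough to melt it all — equilibrium is at 0 °C with ice remaining.
m_melted·334 = 82889  ⇒  m_melted ≈ 248.2 g.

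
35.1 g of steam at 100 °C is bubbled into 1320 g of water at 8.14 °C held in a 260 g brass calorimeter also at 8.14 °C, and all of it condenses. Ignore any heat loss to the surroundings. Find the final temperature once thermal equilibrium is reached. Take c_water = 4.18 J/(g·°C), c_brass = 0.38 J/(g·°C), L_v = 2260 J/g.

Energy conservation, ΣQ = 0:
condense steam: −35.1·2260 = −79326
  condensed water 100 °C→T: 146.72(T − 100)
  original water: 5517.6(T − 8.14)
  brass cup: 260·0.38·(T − 8.14) = 98.8(T − 8.14)
5763.1 T = 79326 + 14672 + 45717 = 139715
T ≈ 24.24 °C, under the boiling point, so the assumption holds.

T_f ≈ 24.2 °C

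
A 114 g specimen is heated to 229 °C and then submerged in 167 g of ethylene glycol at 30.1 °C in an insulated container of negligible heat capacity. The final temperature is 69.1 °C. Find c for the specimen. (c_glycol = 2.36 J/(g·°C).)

c ≈ 0.843 J/(g·°C)

Taking heat into each body as positive, Σ m c ΔT = 0:
114×c×(69.1 − 229) + 167×2.36×(69.1 − 30.1) = 0
-18229 c = -15371
c = -15371/-18229 ≈ 0.8432 J/(g·°C)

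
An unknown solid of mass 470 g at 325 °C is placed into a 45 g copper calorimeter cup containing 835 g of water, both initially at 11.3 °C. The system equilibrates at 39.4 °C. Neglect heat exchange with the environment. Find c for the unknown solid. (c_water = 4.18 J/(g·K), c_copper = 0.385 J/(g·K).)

c ≈ 0.734 J/(g·K)

Net heat exchanged in the isolated system is zero:
470×c×(39.4 − 325) + 835×4.18×(39.4 − 11.3) + 45×0.385×(39.4 − 11.3) = 0
-134232 c = -98564
c = -98564/-134232 ≈ 0.7343 J/(g·K)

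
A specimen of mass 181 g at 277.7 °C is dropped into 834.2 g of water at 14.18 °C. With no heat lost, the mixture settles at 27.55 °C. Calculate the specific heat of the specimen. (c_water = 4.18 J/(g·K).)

Let T be the final temperature. ΣQ_i = 0:
181·c·(27.55 − 277.7) + 834.2·4.18·(27.55 − 14.18) = 0
-45277 c = -46621
c = -46621/-45277 ≈ 1.03 J/(g·K)

c ≈ 1.03 J/(g·K)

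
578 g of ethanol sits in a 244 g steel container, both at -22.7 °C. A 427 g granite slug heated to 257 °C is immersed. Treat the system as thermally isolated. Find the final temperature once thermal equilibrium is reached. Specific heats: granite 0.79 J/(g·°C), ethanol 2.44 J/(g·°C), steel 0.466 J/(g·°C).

T_f ≈ 28.0 °C

Setting the total heat transfer to zero:
427*0.79*(T − 257) + 578*2.44*(T − (-22.7)) + 244*0.466*(T − (-22.7)) = 0
1861.4 T = 52098
T ≈ 27.99 °C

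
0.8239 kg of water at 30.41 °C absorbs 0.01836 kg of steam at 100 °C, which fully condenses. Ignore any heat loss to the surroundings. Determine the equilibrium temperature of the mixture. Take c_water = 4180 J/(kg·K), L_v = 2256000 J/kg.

Energy conservation, ΣQ = 0:
latent heat released on condensation: 0.01836·2256000 = 41420
  condensate cools 100→T: 0.01836·4180·(T − 100) = 76.74(T − 100)
  water warms: 0.8239·4180·(T − 30.41) = 3443.9(T − 30.41)
3520.6 T = 41420 + 7674.5 + 104729 = 153824
T ≈ 43.69 °C — below 100 °C, confirming all the steam condensed.

T_f ≈ 43.7 °C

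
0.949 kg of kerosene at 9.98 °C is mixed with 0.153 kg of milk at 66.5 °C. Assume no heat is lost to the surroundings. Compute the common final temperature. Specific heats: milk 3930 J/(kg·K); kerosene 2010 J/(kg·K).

T_f ≈ 23.5 °C

Conservation of energy gives ΣQ = 0:
0.153×3930×(T − 66.5) + 0.949×2010×(T − 9.98) = 0
(601.29 + 1907.5) T = 601.29×66.5 + 1907.5×9.98
T = 59023 / 2508.8 = 23.5 °C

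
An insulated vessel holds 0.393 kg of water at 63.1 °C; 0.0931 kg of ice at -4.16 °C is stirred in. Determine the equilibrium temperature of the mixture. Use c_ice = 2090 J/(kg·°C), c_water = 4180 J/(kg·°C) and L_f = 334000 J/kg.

T_f ≈ 35.3 °C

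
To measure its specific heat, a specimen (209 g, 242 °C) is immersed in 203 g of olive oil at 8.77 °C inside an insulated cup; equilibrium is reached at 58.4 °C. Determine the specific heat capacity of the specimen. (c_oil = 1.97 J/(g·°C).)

Let T be the final temperature. ΣQ_i = 0:
209·c·(58.4 − 242) + 203·1.97·(58.4 − 8.77) = 0
-38372 c = -19848
c = -19848/-38372 ≈ 0.5172 J/(g·°C)

c ≈ 0.517 J/(g·°C)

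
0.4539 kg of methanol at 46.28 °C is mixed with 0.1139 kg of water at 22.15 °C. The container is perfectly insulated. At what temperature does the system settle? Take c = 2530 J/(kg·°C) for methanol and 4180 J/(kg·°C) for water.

T_f = Σ m_i c_i T_i / Σ m_i c_i:
T_f = (1148.4*46.28 + 476.1*22.15) / (1148.4 + 476.1)
    = 63692 / 1624.5 ≈ 39.21 °C

T_f ≈ 39.2 °C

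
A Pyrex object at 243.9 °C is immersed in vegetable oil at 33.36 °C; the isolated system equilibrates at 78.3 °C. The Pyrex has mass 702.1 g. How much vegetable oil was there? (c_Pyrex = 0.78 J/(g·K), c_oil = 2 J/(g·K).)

Conservation of energy gives ΣQ = 0:
702.1·0.78·(78.3 − 243.9) + m·2·(78.3 − 33.36) = 0
89.88 m = 90689
m = 90689/89.88 ≈ 1009 g

m ≈ 1010 g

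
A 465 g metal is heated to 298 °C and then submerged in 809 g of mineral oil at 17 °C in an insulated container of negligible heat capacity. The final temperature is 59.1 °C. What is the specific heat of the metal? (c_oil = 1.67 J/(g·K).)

c ≈ 0.512 J/(g·K)

Setting the total heat transfer to zero:
465·c·(59.1 − 298) + 809·1.67·(59.1 − 17) = 0
-111088 c = -56878
c = -56878/-111088 ≈ 0.512 J/(g·K)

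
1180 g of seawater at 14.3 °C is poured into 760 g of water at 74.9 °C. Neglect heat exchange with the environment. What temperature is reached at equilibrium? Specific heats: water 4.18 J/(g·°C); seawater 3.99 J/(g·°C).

T_f ≈ 38.7 °C

Heat gained plus heat lost sum to zero:
760×4.18×(T − 74.9) + 1180×3.99×(T − 14.3) = 0
(3176.8 + 4708.2) T = 3176.8×74.9 + 4708.2×14.3
T ≈ 38.72 °C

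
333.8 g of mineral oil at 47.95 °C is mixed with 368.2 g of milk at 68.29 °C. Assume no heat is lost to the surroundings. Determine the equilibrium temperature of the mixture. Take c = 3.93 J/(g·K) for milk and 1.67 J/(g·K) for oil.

T_f ≈ 62.6 °C

Net heat exchanged in the isolated system is zero:
368.2·3.93·(T − 68.29) + 333.8·1.67·(T − 47.95) = 0
1447(T − 68.29) + 557.45(T − 47.95) = 0
2004.5 T = 125547
T = 125547 / 2004.5 = 62.6 °C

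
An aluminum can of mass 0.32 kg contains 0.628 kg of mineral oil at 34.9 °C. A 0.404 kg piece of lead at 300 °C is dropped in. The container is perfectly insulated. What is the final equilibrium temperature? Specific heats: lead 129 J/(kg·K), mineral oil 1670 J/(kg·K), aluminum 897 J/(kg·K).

Conservation of energy gives ΣQ = 0:
0.404×129×(T − 300) + 0.628×1670×(T − 34.9) + 0.32×897×(T − 34.9) = 0
(52.12 + 1048.8 + 287.04) T = 52.12×300 + 1048.8×34.9 + 287.04×34.9
T ≈ 44.85 °C

T_f ≈ 44.9 °C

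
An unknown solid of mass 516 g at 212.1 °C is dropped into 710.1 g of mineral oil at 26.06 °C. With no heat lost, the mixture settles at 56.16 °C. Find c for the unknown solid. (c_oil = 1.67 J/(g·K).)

Conservation of energy gives ΣQ = 0:
516×c×(56.16 − 212.1) + 710.1×1.67×(56.16 − 26.06) = 0
-80465 c = -35695
c = -35695/-80465 ≈ 0.4436 J/(g·K)

c ≈ 0.444 J/(g·K)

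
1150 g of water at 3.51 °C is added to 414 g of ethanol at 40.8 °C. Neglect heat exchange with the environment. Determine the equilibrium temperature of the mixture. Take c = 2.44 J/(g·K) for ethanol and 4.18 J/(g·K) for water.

T_f ≈ 10.0 °C

Conservation of energy gives ΣQ = 0:
414·2.44·(T − 40.8) + 1150·4.18·(T − 3.51) = 0
1010.2(T − 40.8) + 4807(T − 3.51) = 0
5817.2 T = 58087
T = 58087 / 5817.2 = 9.99 °C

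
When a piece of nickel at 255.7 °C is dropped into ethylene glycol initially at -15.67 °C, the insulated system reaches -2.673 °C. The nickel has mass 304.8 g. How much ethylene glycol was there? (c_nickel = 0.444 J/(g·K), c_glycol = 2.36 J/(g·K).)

m ≈ 1140 g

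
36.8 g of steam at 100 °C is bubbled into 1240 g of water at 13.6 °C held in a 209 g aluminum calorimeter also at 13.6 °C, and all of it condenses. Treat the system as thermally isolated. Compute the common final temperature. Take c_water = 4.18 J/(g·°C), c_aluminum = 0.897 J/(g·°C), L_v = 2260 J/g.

T_f ≈ 31.1 °C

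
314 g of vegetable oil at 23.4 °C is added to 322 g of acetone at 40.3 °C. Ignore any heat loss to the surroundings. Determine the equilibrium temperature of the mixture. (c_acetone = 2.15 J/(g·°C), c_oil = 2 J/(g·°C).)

T_f ≈ 32.3 °C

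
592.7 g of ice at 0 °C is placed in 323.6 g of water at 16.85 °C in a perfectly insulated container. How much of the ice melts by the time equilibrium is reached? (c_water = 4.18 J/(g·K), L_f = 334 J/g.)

Heat available from the water dropping to 0 °C: 323.6×4.18×16.85 = 22792 J.
To melt every bit of ice: 592.7×334 = 197962 J.
That's not enough to melt it all — equilibrium is at 0 °C with ice remaining.
Mass melted = 22792/334 ≈ 68.24 g.

m_melted ≈ 68.2 g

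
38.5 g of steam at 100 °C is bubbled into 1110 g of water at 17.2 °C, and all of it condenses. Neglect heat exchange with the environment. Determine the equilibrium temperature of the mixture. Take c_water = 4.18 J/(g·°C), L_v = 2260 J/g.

T_f ≈ 38.1 °C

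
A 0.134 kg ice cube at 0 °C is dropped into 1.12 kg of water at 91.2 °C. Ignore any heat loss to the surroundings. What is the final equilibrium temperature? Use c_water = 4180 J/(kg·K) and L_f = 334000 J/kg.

Conservation of energy gives ΣQ = 0:
melt ice: 0.134·334000 = 44756
  warm the meltwater: 560.12 T
  water: 4681.6(T − 91.2)
5241.7 T = 426962 − 44756 = 382206
T ≈ 72.92 °C (positive, so assuming full melt was valid).

T_f ≈ 72.9 °C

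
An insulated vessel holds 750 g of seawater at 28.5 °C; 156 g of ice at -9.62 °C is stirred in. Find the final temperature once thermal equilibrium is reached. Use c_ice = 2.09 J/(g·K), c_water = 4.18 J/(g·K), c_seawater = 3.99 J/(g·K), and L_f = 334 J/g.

T_f ≈ 8.2 °C

Net heat exchanged in the isolated system is zero:
warm ice to 0 °C: 156×2.09×(0 − (-9.62)) = 3136.5
  latent heat to melt: 156×334 = 52104
  warm the meltwater: 652.08 T
  seawater cools: 750×3.99×(T − 28.5) = 2992.5(T − 28.5)
3644.6 T = 85286 − 55241 = 30046
T ≈ 8.24 °C (positive, so assuming full melt was valid).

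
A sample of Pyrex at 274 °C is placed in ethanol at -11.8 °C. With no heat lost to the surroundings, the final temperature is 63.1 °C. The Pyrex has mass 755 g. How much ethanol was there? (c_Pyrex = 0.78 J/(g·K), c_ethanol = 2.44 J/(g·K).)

m ≈ 680 g

|Q_Pyrex| = |Q_ethanol|:
755·0.78·(274 − 63.1) = m·2.44·(63.1 − (-11.8))
182.76 m = 124199  ⇒  m ≈ 679.6 g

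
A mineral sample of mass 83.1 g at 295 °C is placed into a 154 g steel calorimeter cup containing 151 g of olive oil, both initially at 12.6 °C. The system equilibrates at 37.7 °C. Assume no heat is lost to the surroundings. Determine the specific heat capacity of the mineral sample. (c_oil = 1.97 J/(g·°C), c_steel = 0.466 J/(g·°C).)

Let T be the final temperature. ΣQ_i = 0:
83.1×c×(37.7 − 295) + 151×1.97×(37.7 − 12.6) + 154×0.466×(37.7 − 12.6) = 0
-21382 c = -9267.8
c = -9267.8/-21382 ≈ 0.4334 J/(g·°C)

c ≈ 0.433 J/(g·°C)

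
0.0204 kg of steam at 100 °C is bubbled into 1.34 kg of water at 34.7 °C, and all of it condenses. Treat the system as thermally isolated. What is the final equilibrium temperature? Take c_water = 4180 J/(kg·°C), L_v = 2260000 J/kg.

T_f ≈ 43.8 °C

Sum of m c ΔT and latent-heat terms is zero:
steam→water at 100 °C releases m L_v = 0.0204·2260000 = 46104
  condensed water 100 °C→T: 85.27(T − 100)
  original water: 5601.2(T − 34.7)
5686.5 T = 46104 + 8527.2 + 194362 = 248993
T ≈ 43.79 °C, under the boiling point, so the assumption holds.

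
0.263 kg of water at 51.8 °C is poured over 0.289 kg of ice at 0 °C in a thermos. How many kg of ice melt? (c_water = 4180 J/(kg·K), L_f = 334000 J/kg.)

Water can give up m c ΔT = 0.263·4180·51.8 = 56946 J before reaching 0 °C.
Fully melting the ice requires m_ice L_f = 0.289·334000 = 96526 J.
Since 56946 < 96526 J, not all the ice melts; equilibrium is at 0 °C.
m_melted·334000 = 56946  ⇒  m_melted ≈ 0.1705 kg.

m_melted ≈ 0.17 kg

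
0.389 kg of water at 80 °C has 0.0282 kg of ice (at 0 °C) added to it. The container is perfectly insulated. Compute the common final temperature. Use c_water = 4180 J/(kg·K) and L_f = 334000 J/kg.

Net heat exchanged in the isolated system is zero:
melt ice: 0.0282·334000 = 9418.8
  meltwater 0→T: 0.0282·4180·T = 117.88 T
  water: 1626(T − 80)
1743.9 T = 130082 − 9418.8 = 120663
T ≈ 69.19 °C. Since T > 0 °C, the all-ice-melts assumption holds.

T_f ≈ 69.2 °C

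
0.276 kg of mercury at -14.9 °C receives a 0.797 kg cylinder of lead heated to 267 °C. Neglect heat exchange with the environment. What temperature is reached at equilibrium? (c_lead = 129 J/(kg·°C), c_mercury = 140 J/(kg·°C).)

T_f ≈ 190.0 °C

Energy conservation, ΣQ = 0:
0.797*129*(T − 267) + 0.276*140*(T − (-14.9)) = 0
102.81(T − 267) + 38.64(T − (-14.9)) = 0
(102.81 + 38.64) T = 102.81*267 + 38.64*(-14.9)
T = 26875/141.45 ≈ 189.99 °C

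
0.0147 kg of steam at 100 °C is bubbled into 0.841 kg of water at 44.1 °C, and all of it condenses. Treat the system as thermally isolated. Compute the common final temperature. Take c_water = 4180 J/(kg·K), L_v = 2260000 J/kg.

T_f ≈ 54.3 °C

Energy balance with sensible and latent terms:
steam→water at 100 °C releases m L_v = 0.0147·2260000 = 33222
  condensate cools 100→T: 0.0147·4180·(T − 100) = 61.45(T − 100)
  water warms: 0.841·4180·(T − 44.1) = 3515.4(T − 44.1)
3576.8 T = 33222 + 6144.6 + 155028 = 194395
T ≈ 54.35 °C (< 100 °C, so full condensation is consistent).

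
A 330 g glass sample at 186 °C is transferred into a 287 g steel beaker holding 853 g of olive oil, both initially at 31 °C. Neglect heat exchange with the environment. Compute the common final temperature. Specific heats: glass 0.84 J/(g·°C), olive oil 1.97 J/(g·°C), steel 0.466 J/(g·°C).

T_f ≈ 51.5 °C

T_f = Σ m_i c_i T_i / Σ m_i c_i:
T_f = (277.2·186 + 1680.4·31 + 133.74·31) / (277.2 + 1680.4 + 133.74)
    = 107798 / 2091.4 ≈ 51.54 °C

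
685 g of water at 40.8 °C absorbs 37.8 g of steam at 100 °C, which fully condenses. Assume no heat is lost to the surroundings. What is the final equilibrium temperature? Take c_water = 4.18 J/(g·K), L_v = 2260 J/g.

T_f ≈ 72.2 °C

Let T be the final temperature. ΣQ_i = 0:
condense steam: −37.8×2260 = −85428
  condensate cools 100→T: 37.8×4.18×(T − 100) = 158(T − 100)
  water warms: 685×4.18×(T − 40.8) = 2863.3(T − 40.8)
3021.3 T = 85428 + 15800 + 116823 = 218051
T ≈ 72.17 °C, under the boiling point, so the assumption holds.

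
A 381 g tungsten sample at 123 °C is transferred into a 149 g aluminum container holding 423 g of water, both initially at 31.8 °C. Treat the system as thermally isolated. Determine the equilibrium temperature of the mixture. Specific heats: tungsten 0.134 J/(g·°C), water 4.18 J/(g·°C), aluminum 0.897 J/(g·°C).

T_f = Σ m_i c_i T_i / Σ m_i c_i:
T_f = (51.05*123 + 1768.1*31.8 + 133.65*31.8) / (51.05 + 1768.1 + 133.65)
    = 66757 / 1952.8 ≈ 34.18 °C

T_f ≈ 34.2 °C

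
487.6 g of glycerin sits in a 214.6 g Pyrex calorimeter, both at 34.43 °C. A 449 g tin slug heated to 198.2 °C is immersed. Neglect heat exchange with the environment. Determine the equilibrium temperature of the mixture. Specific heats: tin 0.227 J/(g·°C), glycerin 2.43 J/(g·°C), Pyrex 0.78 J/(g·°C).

Let T be the final temperature. ΣQ_i = 0:
449·0.227·(T − 198.2) + 487.6·2.43·(T − 34.43) + 214.6·0.78·(T − 34.43) = 0
1454.2 T = 66759
T = 66759/1454.2 ≈ 45.91 °C

T_f ≈ 45.9 °C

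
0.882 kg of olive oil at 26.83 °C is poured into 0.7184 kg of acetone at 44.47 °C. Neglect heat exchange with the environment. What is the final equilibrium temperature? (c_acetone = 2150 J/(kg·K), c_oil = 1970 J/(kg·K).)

T_f ≈ 35.1 °C

|Q_acetone| = |Q_oil|:
0.7184*2150*(44.47 − T) = 0.882*1970*(T − 26.83)
1544.6(44.47 − T) = 1737.5(T − 26.83)
3282.1 T = 115305  ⇒  T ≈ 35.13 °C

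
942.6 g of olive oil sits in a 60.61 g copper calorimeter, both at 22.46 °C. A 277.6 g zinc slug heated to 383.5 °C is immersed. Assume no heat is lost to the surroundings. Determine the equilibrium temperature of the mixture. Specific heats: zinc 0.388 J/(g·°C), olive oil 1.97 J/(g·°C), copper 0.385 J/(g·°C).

Energy conservation, ΣQ = 0:
277.6×0.388×(T − 383.5) + 942.6×1.97×(T − 22.46) + 60.61×0.385×(T − 22.46) = 0
107.71(T − 383.5) + 1856.9(T − 22.46) + 23.33(T − 22.46) = 0
1988 T = 83537
T ≈ 42.02 °C

T_f ≈ 42.0 °C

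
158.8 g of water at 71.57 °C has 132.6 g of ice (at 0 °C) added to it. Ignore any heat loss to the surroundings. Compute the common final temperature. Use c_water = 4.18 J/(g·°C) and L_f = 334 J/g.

T_f ≈ 2.6 °C

Energy balance with sensible and latent terms:
latent heat to melt: 132.6·334 = 44288
  meltwater 0→T: 132.6·4.18·T = 554.27 T
  water: 663.78(T − 71.57)
1218.1 T = 47507 − 44288 = 3218.6
T ≈ 2.64 °C (positive, so assuming full melt was valid).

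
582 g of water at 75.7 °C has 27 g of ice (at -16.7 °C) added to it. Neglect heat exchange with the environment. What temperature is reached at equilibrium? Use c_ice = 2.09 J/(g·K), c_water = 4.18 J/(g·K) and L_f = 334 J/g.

Taking heat into each body as positive, Σ m c ΔT = 0:
warm ice to 0 °C: 27·2.09·(0 − (-16.7)) = 942.38; melt ice: 27·334 = 9018; warm the meltwater: 112.86 T; water cools: 582·4.18·(T − 75.7) = 2432.8(T − 75.7)
2545.6 T = 184160 − 9960.4 = 174200
T ≈ 68.43 °C — above 0 °C, consistent with complete melting.

T_f ≈ 68.4 °C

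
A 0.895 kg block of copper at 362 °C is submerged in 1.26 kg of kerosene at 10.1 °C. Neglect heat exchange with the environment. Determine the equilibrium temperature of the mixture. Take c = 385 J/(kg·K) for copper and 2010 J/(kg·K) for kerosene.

T_f ≈ 52.2 °C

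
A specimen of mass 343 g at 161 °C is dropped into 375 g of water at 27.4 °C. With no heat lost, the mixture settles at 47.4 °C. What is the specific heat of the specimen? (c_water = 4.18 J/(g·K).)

c ≈ 0.805 J/(g·K)

Conservation of energy gives ΣQ = 0:
343×c×(47.4 − 161) + 375×4.18×(47.4 − 27.4) = 0
-38965 c = -31350
c = -31350/-38965 ≈ 0.8046 J/(g·K)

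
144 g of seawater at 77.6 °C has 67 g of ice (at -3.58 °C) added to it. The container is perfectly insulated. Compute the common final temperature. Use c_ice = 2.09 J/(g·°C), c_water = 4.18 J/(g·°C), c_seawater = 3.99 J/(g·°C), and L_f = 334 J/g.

Energy conservation, ΣQ = 0:
ice -3.58→0 °C: 67×2.09×3.58 = 501.31; melt ice: 67×334 = 22378; warm the meltwater: 280.06 T; seawater cools: 144×3.99×(T − 77.6) = 574.56(T − 77.6)
854.62 T = 44586 − 22879 = 21707
T ≈ 25.40 °C. Since T > 0 °C, the all-ice-melts assumption holds.

T_f ≈ 25.4 °C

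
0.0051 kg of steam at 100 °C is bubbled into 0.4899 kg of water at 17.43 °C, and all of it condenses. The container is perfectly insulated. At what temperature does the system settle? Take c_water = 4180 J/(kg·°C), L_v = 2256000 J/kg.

T_f ≈ 23.8 °C

Taking heat into each body as positive, Σ m c ΔT = 0:
condense steam: −0.0051·2256000 = −11506
  condensate cools 100→T: 0.0051·4180·(T − 100) = 21.32(T − 100)
  original water: 2047.8(T − 17.43)
2069.1 T = 11506 + 2131.8 + 35693 = 49330
T ≈ 23.84 °C — below 100 °C, confirming all the steam condensed.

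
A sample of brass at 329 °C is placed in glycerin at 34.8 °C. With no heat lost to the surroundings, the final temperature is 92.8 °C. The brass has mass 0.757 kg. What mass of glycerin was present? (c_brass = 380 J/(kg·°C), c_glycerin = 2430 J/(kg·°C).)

Energy conservation, ΣQ = 0:
0.757·380·(92.8 − 329) + m·2430·(92.8 − 34.8) = 0
140940 m = 67945
m = 67945/140940 ≈ 0.4821 kg

m ≈ 0.482 kg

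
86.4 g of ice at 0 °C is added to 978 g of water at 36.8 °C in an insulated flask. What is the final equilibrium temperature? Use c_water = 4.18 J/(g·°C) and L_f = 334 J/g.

T_f ≈ 27.3 °C

Taking heat into each body as positive, Σ m c ΔT = 0:
latent heat to melt: 86.4·334 = 28858
  meltwater 0→T: 86.4·4.18·T = 361.15 T
  water cools: 978·4.18·(T − 36.8) = 4088(T − 36.8)
4449.2 T = 150440 − 28858 = 121582
T ≈ 27.33 °C — above 0 °C, consistent with complete melting.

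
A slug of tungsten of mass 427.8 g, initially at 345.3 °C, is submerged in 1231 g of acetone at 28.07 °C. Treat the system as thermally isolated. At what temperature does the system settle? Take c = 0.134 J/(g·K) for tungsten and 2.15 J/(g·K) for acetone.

T_f ≈ 34.8 °C

Conservation of energy gives ΣQ = 0:
427.8×0.134×(T − 345.3) + 1231×2.15×(T − 28.07) = 0
(57.33 + 2646.7) T = 57.33×345.3 + 2646.7×28.07
T ≈ 34.80 °C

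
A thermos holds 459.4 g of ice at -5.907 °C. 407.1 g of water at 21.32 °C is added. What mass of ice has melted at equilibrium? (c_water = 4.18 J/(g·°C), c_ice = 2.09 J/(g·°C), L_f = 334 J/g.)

m_melted ≈ 91.6 g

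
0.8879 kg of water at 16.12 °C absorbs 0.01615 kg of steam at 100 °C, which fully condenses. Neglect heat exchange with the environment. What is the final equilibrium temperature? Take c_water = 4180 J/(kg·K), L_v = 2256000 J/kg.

T_f ≈ 27.3 °C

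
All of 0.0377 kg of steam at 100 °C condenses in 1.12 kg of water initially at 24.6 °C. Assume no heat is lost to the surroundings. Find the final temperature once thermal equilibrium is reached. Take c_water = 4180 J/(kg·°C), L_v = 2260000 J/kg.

T_f ≈ 44.7 °C

Heat gained plus heat lost sum to zero:
condense steam: −0.0377·2260000 = −85202
  condensed water 100 °C→T: 157.59(T − 100)
  original water: 4681.6(T − 24.6)
4839.2 T = 85202 + 15759 + 115167 = 216128
T ≈ 44.66 °C — below 100 °C, confirming all the steam condensed.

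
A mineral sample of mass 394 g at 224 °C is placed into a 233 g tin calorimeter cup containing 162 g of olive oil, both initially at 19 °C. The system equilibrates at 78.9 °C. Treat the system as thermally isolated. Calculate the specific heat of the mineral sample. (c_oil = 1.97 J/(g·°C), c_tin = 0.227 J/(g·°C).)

c ≈ 0.39 J/(g·°C)

Energy conservation, ΣQ = 0:
394·c·(78.9 − 224) + 162·1.97·(78.9 − 19) + 233·0.227·(78.9 − 19) = 0
-57169 c = -22285
c = -22285/-57169 ≈ 0.3898 J/(g·°C)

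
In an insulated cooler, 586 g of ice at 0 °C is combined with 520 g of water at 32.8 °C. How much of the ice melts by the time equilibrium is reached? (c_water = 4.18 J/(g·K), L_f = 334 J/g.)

m_melted ≈ 213 g

Heat available from the water dropping to 0 °C: 520·4.18·32.8 = 71294 J.
Melting all 586 g of ice would need 586·334 = 195724 J.
That's not enough to melt it all — equilibrium is at 0 °C with ice remaining.
Mass melted = 71294/334 ≈ 213.5 g.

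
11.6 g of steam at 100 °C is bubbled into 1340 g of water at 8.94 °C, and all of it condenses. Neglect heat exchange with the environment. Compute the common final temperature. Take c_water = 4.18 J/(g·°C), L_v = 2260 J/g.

T_f ≈ 14.4 °C

Taking heat into each body as positive, Σ m c ΔT = 0:
condense steam: −11.6×2260 = −26216
  condensate cools 100→T: 11.6×4.18×(T − 100) = 48.49(T − 100)
  water warms: 1340×4.18×(T − 8.94) = 5601.2(T − 8.94)
5649.7 T = 26216 + 4848.8 + 50075 = 81140
T ≈ 14.36 °C (< 100 °C, so full condensation is consistent).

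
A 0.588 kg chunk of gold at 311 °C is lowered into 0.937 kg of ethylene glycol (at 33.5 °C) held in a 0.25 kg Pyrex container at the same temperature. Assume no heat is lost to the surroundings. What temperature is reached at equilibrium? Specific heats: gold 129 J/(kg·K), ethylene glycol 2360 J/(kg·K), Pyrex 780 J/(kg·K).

T_f ≈ 42.0 °C

Net heat exchanged in the isolated system is zero:
0.588*129*(T − 311) + 0.937*2360*(T − 33.5) + 0.25*780*(T − 33.5) = 0
75.85(T − 311) + 2211.3(T − 33.5) + 195(T − 33.5) = 0
(75.85 + 2211.3 + 195) T = 75.85*311 + 2211.3*33.5 + 195*33.5
T ≈ 41.98 °C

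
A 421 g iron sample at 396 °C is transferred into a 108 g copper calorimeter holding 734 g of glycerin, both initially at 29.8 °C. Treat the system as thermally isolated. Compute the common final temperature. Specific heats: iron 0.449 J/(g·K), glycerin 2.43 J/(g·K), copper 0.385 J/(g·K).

T_f ≈ 64.2 °C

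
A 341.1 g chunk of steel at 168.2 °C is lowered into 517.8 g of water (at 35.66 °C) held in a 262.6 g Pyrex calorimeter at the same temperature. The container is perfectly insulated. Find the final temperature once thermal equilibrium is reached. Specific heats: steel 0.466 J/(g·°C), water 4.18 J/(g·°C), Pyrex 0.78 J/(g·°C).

Energy conservation, ΣQ = 0:
341.1*0.466*(T − 168.2) + 517.8*4.18*(T − 35.66) + 262.6*0.78*(T − 35.66) = 0
158.95(T − 168.2) + 2164.4(T − 35.66) + 204.83(T − 35.66) = 0
(158.95 + 2164.4 + 204.83) T = 158.95*168.2 + 2164.4*35.66 + 204.83*35.66
T ≈ 43.99 °C

T_f ≈ 44.0 °C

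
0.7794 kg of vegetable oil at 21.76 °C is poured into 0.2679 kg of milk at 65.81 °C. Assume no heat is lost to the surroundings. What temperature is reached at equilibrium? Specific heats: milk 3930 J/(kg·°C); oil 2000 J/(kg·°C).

With ΣQ=0 the equilibrium temperature is the m·c-weighted mean:
T_f = (1052.8·65.81 + 1558.8·21.76) / (1052.8 + 1558.8)
    = 103207 / 2611.6 ≈ 39.52 °C

T_f ≈ 39.5 °C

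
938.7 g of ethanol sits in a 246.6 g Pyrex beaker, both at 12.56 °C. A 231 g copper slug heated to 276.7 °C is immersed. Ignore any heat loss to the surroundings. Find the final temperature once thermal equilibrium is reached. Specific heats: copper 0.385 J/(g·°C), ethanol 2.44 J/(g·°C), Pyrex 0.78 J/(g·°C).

T_f = Σ m_i c_i T_i / Σ m_i c_i:
T_f = (88.94·276.7 + 2290.4·12.56 + 192.35·12.56) / (88.94 + 2290.4 + 192.35)
    = 55792 / 2571.7 ≈ 21.69 °C

T_f ≈ 21.7 °C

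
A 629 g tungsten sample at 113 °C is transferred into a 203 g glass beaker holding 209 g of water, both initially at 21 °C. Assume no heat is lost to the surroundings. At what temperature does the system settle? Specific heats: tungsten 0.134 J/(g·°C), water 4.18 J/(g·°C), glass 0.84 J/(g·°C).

T_f ≈ 27.9 °C

T_f = Σ m_i c_i T_i / Σ m_i c_i:
T_f = (84.29·113 + 873.62·21 + 170.52·21) / (84.29 + 873.62 + 170.52)
    = 31451 / 1128.4 ≈ 27.87 °C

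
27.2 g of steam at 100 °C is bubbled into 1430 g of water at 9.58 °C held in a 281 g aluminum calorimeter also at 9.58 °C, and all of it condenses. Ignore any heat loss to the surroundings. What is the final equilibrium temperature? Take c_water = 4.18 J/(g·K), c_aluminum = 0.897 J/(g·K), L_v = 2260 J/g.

Energy conservation, ΣQ = 0:
condense steam: −27.2×2260 = −61472
  condensed water 100 °C→T: 113.7(T − 100)
  water warms: 1430×4.18×(T − 9.58) = 5977.4(T − 9.58)
  aluminum cup: 281×0.897×(T − 9.58) = 252.06(T − 9.58)
6343.2 T = 61472 + 11370 + 59678 = 132520
T ≈ 20.89 °C (< 100 °C, so full condensation is consistent).

T_f ≈ 20.9 °C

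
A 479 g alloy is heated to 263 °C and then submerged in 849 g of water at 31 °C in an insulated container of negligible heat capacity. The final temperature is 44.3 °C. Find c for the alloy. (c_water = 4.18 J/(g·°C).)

Conservation of energy gives ΣQ = 0:
479·c·(44.3 − 263) + 849·4.18·(44.3 − 31) = 0
-104757 c = -47199
c = -47199/-104757 ≈ 0.4506 J/(g·°C)

c ≈ 0.451 J/(g·°C)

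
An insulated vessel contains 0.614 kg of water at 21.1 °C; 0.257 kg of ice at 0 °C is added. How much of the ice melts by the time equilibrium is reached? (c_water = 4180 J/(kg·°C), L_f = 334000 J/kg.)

m_melted ≈ 0.162 kg

Cooling the water to 0 °C releases 0.614×4180×21.1 = 54154 J.
To melt every bit of ice: 0.257×334000 = 85838 J.
54154 J < 85838 J, so only part of the ice melts and the system sits at 0 °C.
m_melted×334000 = 54154  ⇒  m_melted ≈ 0.1621 kg.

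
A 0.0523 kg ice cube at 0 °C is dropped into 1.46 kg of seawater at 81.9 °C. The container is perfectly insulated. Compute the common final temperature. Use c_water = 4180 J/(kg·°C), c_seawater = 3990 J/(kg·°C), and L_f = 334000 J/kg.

T_f ≈ 76.0 °C

Setting the total heat transfer to zero:
latent heat to melt: 0.0523×334000 = 17468
  meltwater 0→T: 0.0523×4180×T = 218.61 T
  seawater: 5825.4(T − 81.9)
6044 T = 477100 − 17468 = 459632
T ≈ 76.05 °C (positive, so assuming full melt was valid).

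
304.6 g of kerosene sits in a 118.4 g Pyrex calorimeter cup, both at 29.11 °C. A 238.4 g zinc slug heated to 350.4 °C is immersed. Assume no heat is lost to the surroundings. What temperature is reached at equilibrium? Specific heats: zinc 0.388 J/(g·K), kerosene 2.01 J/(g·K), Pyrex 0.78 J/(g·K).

T_f ≈ 66.4 °C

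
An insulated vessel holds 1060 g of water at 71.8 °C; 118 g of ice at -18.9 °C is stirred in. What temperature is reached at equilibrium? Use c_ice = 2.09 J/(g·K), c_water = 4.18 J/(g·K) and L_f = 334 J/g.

Setting the total heat transfer to zero:
warm ice to 0 °C: 118×2.09×(0 − (-18.9)) = 4661.1; latent heat to melt: 118×334 = 39412; meltwater 0→T: 118×4.18×T = 493.24 T; water: 4430.8(T − 71.8)
4924 T = 318131 − 44073 = 274058
T ≈ 55.66 °C (positive, so assuming full melt was valid).

T_f ≈ 55.7 °C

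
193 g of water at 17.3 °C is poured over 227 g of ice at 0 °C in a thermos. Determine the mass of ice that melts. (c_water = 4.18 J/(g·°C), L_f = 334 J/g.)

m_melted ≈ 41.8 g

Cooling the water to 0 °C releases 193·4.18·17.3 = 13957 J.
Melting all 227 g of ice would need 227·334 = 75818 J.
That's not enough to melt it all — equilibrium is at 0 °C with ice remaining.
m_melt = 13957 / L_f = 41.79 g.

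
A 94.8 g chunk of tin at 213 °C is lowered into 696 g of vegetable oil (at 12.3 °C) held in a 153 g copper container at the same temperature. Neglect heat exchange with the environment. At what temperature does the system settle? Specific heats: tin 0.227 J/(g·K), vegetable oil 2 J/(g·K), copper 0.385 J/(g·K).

Energy conservation, ΣQ = 0:
94.8*0.227*(T − 213) + 696*2*(T − 12.3) + 153*0.385*(T − 12.3) = 0
1472.4 T = 22430
T = 22430/1472.4 ≈ 15.23 °C

T_f ≈ 15.2 °C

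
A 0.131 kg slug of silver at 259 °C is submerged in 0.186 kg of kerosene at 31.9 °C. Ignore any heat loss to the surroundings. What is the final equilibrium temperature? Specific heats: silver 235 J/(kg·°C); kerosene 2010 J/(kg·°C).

T_f ≈ 49.2 °C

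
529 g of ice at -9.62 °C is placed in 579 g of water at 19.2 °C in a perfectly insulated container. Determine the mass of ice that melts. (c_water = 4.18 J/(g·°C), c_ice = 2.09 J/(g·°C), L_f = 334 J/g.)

Water can give up m c ΔT = 579×4.18×19.2 = 46468 J before reaching 0 °C.
Of that, 529×2.09×9.62 = 10636 J goes to bring the ice to 0 °C, leaving 35832 J.
Melting all 529 g of ice would need 529×334 = 176686 J.
35832 J < 176686 J, so only part of the ice melts and the system sits at 0 °C.
Mass melted = 35832/334 ≈ 107.3 g.

m_melted ≈ 107 g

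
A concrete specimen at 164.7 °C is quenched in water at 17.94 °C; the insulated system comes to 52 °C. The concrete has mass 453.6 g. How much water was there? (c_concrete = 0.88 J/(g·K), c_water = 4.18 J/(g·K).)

m ≈ 316 g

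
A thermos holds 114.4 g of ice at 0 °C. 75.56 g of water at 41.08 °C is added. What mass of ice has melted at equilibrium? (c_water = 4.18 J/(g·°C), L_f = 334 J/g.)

m_melted ≈ 38.8 g

Heat available from the water dropping to 0 °C: 75.56×4.18×41.08 = 12975 J.
Melting all 114.4 g of ice would need 114.4×334 = 38210 J.
That's not enough to melt it all — equilibrium is at 0 °C with ice remaining.
Mass melted = 12975/334 ≈ 38.85 g.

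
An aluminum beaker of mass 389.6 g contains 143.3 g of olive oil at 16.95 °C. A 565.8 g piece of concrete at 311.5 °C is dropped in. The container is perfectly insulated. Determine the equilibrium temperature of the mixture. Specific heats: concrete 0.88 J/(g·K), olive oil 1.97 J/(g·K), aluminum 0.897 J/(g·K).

T_f ≈ 146.8 °C

With ΣQ=0 the equilibrium temperature is the m·c-weighted mean:
T_f = (497.9×311.5 + 282.3×16.95 + 349.47×16.95) / (497.9 + 282.3 + 349.47)
    = 165806 / 1129.7 ≈ 146.77 °C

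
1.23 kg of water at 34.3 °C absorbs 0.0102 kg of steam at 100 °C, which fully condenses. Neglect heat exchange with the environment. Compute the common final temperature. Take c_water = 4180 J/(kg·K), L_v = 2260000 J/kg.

T_f ≈ 39.3 °C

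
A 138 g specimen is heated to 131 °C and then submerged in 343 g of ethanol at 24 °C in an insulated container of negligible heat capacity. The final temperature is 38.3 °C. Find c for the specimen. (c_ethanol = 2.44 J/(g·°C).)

Heat gained plus heat lost sum to zero:
138×c×(38.3 − 131) + 343×2.44×(38.3 − 24) = 0
-12793 c = -11968
c = -11968/-12793 ≈ 0.9355 J/(g·°C)

c ≈ 0.936 J/(g·°C)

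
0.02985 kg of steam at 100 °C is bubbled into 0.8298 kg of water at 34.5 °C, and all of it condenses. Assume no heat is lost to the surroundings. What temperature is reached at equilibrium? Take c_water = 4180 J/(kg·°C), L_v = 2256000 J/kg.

T_f ≈ 55.5 °C

Let T be the final temperature. ΣQ_i = 0:
steam→water at 100 °C releases m L_v = 0.02985×2256000 = 67342; condensed water 100 °C→T: 124.77(T − 100); original water: 3468.6(T − 34.5)
3593.3 T = 67342 + 12477 + 119665 = 199484
T ≈ 55.52 °C, under the boiling point, so the assumption holds.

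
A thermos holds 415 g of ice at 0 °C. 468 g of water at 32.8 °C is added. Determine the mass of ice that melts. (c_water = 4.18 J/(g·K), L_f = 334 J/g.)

Water can give up m c ΔT = 468×4.18×32.8 = 64165 J before reaching 0 °C.
Melting all 415 g of ice would need 415×334 = 138610 J.
That's not enough to melt it all — equilibrium is at 0 °C with ice remaining.
m_melt = 64165 / L_f = 192.1 g.

m_melted ≈ 192 g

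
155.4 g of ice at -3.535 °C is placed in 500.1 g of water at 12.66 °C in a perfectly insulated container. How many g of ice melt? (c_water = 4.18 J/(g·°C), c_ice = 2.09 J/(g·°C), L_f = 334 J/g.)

m_melted ≈ 75.8 g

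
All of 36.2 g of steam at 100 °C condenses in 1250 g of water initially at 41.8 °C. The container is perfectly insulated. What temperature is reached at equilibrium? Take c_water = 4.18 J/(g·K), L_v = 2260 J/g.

Conservation of energy gives ΣQ = 0:
latent heat released on condensation: 36.2·2260 = 81812
  condensate cools 100→T: 36.2·4.18·(T − 100) = 151.32(T − 100)
  water warms: 1250·4.18·(T − 41.8) = 5225(T − 41.8)
5376.3 T = 81812 + 15132 + 218405 = 315349
T ≈ 58.66 °C, under the boiling point, so the assumption holds.

T_f ≈ 58.7 °C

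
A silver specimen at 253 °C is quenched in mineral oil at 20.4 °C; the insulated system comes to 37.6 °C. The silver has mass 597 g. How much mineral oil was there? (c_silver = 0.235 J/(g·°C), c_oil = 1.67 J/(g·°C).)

Heat lost by the silver = heat gained by the oil:
597·0.235·(253 − 37.6) = m·1.67·(37.6 − 20.4)
28.72 m = 30220  ⇒  m ≈ 1052 g

m ≈ 1050 g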